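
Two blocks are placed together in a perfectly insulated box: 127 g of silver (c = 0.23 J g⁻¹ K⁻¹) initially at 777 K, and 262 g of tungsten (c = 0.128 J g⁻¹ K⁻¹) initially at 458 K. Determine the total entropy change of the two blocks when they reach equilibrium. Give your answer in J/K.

ΔS_total = 2.18 J/K

Energy balance: T_f = (m₁c₁T₁ + m₂c₂T₂)/(m₁c₁ + m₂c₂) = 606.5 K.
ΔS₁ = m₁c₁ ln(T_f/T₁) = 29.21 × ln(606.5/777) = -7.236 J/K.
ΔS₂ = m₂c₂ ln(T_f/T₂) = 33.536 × ln(606.5/458) = 9.418 J/K.
ΔS_total = -7.236 + 9.418 = 2.18 J/K.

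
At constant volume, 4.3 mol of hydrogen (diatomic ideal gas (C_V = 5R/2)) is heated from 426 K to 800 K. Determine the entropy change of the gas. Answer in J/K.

ΔS = 56.3 J/K

At constant volume, ΔS = nC_V ln(T₂/T₁) with C_V = 5R/2 = 20.79 J mol⁻¹ K⁻¹.
ΔS = 4.3 × 20.79 × ln(800/426) = 56.3 J/K.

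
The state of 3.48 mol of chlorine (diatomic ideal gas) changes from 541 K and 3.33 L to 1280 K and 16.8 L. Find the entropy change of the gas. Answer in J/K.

Entropy is a state function: ΔS = nC_V ln(T₂/T₁) + nR ln(V₂/V₁), with C_V = 5R/2 = 20.79 J mol⁻¹ K⁻¹ for a diatomic ideal gas.
ΔS = 3.48 × [20.79 × ln(1280/541) + 8.314 × ln(16.8/3.33)] = 109 J/K.

ΔS = 109 J/K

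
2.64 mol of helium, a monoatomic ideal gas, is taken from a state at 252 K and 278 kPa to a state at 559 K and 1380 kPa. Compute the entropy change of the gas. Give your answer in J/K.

ΔS = 8.55 J/K

ΔS = nC_p ln(T₂/T₁) − nR ln(P₂/P₁), with C_p = 5R/2 = 20.79 J mol⁻¹ K⁻¹ for a monoatomic ideal gas.
ΔS = 2.64 × [20.79 × ln(559/252) − 8.314 × ln(1380/278)] = 8.55 J/K.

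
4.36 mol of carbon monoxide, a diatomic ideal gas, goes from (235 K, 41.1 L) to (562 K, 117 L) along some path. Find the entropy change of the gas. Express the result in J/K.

ΔS = 117 J/K

Entropy is a state function: ΔS = nC_V ln(T₂/T₁) + nR ln(V₂/V₁), with C_V = 5R/2 = 20.79 J mol⁻¹ K⁻¹ for a diatomic ideal gas.
ΔS = 4.36 × [20.79 × ln(562/235) + 8.314 × ln(117/41.1)] = 117 J/K.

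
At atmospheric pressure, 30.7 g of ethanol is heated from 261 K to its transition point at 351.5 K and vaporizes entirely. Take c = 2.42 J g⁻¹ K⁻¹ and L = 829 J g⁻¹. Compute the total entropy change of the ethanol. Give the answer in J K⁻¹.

ΔS = 94.5 J/K

Warming step: ΔS₁ = m c ln(T_tr/T_i) = 30.7 × 2.42 × ln(351.5/261) = 22.12 J/K.
Phase change: ΔS₂ = +mL/T_tr = 30.7 × 829 / 351.5 = 72.4 J/K.
ΔS_total = (22.12) + (72.4) = 94.5 J/K.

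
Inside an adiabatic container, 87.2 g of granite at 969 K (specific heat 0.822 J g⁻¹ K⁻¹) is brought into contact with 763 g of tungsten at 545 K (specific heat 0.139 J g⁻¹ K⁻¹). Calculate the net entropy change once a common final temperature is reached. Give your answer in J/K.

ΔS_total = 7.25 J/K

Energy balance: T_f = (m₁c₁T₁ + m₂c₂T₂)/(m₁c₁ + m₂c₂) = 715.99 K.
ΔS₁ = m₁c₁ ln(T_f/T₁) = 71.6784 × ln(715.99/969) = -21.69 J/K.
ΔS₂ = m₂c₂ ln(T_f/T₂) = 106.057 × ln(715.99/545) = 28.94 J/K.
ΔS_total = -21.69 + 28.94 = 7.25 J/K.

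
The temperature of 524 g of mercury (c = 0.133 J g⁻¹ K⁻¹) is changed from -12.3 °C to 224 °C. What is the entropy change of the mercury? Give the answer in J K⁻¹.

In kelvin: T₁ = 260.85 K, T₂ = 497.15 K. ΔS = ∫dQ_rev/T = m c ln(T₂/T₁) = 524 × 0.133 × ln(497.15/260.85) = 44.9 J/K.

ΔS = 44.9 J/K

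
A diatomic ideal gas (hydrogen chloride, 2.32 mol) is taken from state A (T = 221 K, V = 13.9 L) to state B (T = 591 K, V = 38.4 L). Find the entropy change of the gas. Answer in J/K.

ΔS = 67 J/K

Entropy is a state function: ΔS = nC_V ln(T₂/T₁) + nR ln(V₂/V₁), with C_V = 5R/2 = 20.79 J mol⁻¹ K⁻¹ for a diatomic ideal gas.
ΔS = 2.32 × [20.79 × ln(591/221) + 8.314 × ln(38.4/13.9)] = 67 J/K.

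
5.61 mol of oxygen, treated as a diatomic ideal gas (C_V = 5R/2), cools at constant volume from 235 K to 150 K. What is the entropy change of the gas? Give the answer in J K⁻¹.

At constant volume, ΔS = nC_V ln(T₂/T₁) with C_V = 5R/2 = 20.79 J mol⁻¹ K⁻¹.
ΔS = 5.61 × 20.79 × ln(150/235) = -52.3 J/K.

ΔS = -52.3 J/K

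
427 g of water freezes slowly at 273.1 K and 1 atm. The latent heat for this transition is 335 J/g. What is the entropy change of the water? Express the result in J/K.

Heat released by the substance: Q = −mL = −427 × 335 = −143045 J.
At constant T, ΔS = Q_rev/T = −143045 / 273.1 = -524 J/K.

ΔS = -524 J/K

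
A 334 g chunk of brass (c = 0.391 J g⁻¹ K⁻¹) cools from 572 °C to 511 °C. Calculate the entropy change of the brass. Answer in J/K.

In kelvin: T₁ = 845.15 K, T₂ = 784.15 K. ΔS = ∫dQ_rev/T = m c ln(T₂/T₁) = 334 × 0.391 × ln(784.15/845.15) = -9.78 J/K.

ΔS = -9.78 J/K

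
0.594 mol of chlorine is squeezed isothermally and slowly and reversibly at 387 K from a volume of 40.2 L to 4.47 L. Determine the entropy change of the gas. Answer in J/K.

ΔS_gas = -10.8 J/K

For an isothermal ideal gas ΔS_gas = nR ln(V₂/V₁) = 0.594 × 8.314 × ln(4.47/40.2) = -10.8 J/K.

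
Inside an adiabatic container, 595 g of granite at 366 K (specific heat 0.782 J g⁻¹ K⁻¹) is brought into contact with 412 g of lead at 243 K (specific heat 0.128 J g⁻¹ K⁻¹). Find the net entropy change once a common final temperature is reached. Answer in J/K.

ΔS_total = 3.57 J/K

Energy balance: T_f = (m₁c₁T₁ + m₂c₂T₂)/(m₁c₁ + m₂c₂) = 353.48 K.
ΔS₁ = m₁c₁ ln(T_f/T₁) = 465.29 × ln(353.48/366) = -16.197 J/K.
ΔS₂ = m₂c₂ ln(T_f/T₂) = 52.736 × ln(353.48/243) = 19.763 J/K.
ΔS_total = -16.197 + 19.763 = 3.57 J/K.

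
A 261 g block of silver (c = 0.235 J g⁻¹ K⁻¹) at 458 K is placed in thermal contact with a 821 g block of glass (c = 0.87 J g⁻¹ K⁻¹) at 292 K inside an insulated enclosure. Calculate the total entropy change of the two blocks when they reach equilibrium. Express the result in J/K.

Energy balance: T_f = (m₁c₁T₁ + m₂c₂T₂)/(m₁c₁ + m₂c₂) = 305.13 K.
ΔS₁ = m₁c₁ ln(T_f/T₁) = 61.335 × ln(305.13/458) = -24.91 J/K.
ΔS₂ = m₂c₂ ln(T_f/T₂) = 714.27 × ln(305.13/292) = 31.41 J/K.
ΔS_total = -24.91 + 31.41 = 6.5 J/K.

ΔS_total = 6.5 J/K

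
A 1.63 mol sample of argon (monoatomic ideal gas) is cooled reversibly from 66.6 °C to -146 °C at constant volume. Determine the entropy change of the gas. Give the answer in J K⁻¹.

ΔS = -20 J/K

In kelvin: T₁ = 339.75 K, T₂ = 127.15 K. At constant volume, ΔS = nC_V ln(T₂/T₁) with C_V = 3R/2 = 12.47 J mol⁻¹ K⁻¹.
ΔS = 1.63 × 12.47 × ln(127.15/339.75) = -20 J/K.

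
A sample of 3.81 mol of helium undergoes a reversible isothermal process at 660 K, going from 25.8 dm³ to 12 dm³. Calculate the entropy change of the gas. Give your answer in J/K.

ΔS_gas = -24.2 J/K

For an isothermal ideal gas ΔS_gas = nR ln(V₂/V₁) = 3.81 × 8.314 × ln(12/25.8) = -24.2 J/K.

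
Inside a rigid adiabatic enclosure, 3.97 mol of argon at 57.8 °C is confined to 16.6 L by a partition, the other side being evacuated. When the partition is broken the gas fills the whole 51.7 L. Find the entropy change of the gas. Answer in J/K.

No heat is exchanged and no work is done, so the ideal-gas temperature stays constant.
Entropy is a state function; using a reversible isothermal path, ΔS_gas = nR ln(V₂/V₁) = 3.97 × 8.314 × ln(51.7/16.6) = 37.5 J/K.

ΔS_gas = 37.5 J/K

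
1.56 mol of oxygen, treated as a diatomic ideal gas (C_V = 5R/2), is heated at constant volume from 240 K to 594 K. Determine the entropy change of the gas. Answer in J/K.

At constant volume, ΔS = nC_V ln(T₂/T₁) with C_V = 5R/2 = 20.79 J mol⁻¹ K⁻¹.
ΔS = 1.56 × 20.79 × ln(594/240) = 29.4 J/K.

ΔS = 29.4 J/K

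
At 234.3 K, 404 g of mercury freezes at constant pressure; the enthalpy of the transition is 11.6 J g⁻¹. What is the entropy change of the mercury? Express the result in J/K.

Heat released by the substance: Q = −mL = −404 × 11.6 = −4686.4 J.
At constant T, ΔS = Q_rev/T = −4686.4 / 234.3 = -20 J/K.

ΔS = -20 J/K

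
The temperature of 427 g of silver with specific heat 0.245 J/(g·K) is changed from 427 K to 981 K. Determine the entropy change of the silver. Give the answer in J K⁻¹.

ΔS = 87 J/K

ΔS = ∫dQ_rev/T = m c ln(T₂/T₁) = 427 × 0.245 × ln(981/427) = 87 J/K.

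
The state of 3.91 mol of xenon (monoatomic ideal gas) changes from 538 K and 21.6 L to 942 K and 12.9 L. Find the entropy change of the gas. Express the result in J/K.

Entropy is a state function: ΔS = nC_V ln(T₂/T₁) + nR ln(V₂/V₁), with C_V = 3R/2 = 12.47 J mol⁻¹ K⁻¹ for a monoatomic ideal gas.
ΔS = 3.91 × [12.47 × ln(942/538) + 8.314 × ln(12.9/21.6)] = 10.6 J/K.

ΔS = 10.6 J/K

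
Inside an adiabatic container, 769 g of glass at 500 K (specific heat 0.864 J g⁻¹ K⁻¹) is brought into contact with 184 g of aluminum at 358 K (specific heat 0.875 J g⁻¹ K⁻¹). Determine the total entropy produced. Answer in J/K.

ΔS_total = 6.75 J/K

Energy balance: T_f = (m₁c₁T₁ + m₂c₂T₂)/(m₁c₁ + m₂c₂) = 472.3 K.
ΔS₁ = m₁c₁ ln(T_f/T₁) = 664.416 × ln(472.3/500) = -37.86 J/K.
ΔS₂ = m₂c₂ ln(T_f/T₂) = 161 × ln(472.3/358) = 44.61 J/K.
ΔS_total = -37.86 + 44.61 = 6.75 J/K.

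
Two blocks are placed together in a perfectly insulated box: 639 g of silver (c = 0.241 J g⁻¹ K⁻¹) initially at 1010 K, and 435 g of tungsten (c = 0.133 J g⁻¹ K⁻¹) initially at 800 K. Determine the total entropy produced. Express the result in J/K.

Energy balance: T_f = (m₁c₁T₁ + m₂c₂T₂)/(m₁c₁ + m₂c₂) = 952.65 K.
ΔS₁ = m₁c₁ ln(T_f/T₁) = 153.999 × ln(952.65/1010) = -9.002 J/K.
ΔS₂ = m₂c₂ ln(T_f/T₂) = 57.855 × ln(952.65/800) = 10.1 J/K.
ΔS_total = -9.002 + 10.1 = 1.1 J/K.

ΔS_total = 1.1 J/K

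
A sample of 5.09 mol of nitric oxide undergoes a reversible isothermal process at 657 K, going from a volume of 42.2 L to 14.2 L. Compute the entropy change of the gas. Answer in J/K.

ΔS_gas = -46.1 J/K

For an isothermal ideal gas ΔS_gas = nR ln(V₂/V₁) = 5.09 × 8.314 × ln(14.2/42.2) = -46.1 J/K.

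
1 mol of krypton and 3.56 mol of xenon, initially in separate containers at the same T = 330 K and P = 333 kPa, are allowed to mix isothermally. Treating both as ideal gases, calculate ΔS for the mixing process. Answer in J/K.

Mole fractions: x_A = 1/4.56 = 0.219, x_B = 0.781.
ΔS_mix = −R(n_A ln x_A + n_B ln x_B) = −8.314 × (1 ln 0.219 + 3.56 ln 0.781) = 19.9 J/K.

ΔS_mix = 19.9 J/K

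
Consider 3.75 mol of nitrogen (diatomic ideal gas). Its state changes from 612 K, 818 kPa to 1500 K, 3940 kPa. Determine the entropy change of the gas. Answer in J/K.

ΔS = 48.8 J/K

ΔS = nC_p ln(T₂/T₁) − nR ln(P₂/P₁), with C_p = 7R/2 = 29.1 J mol⁻¹ K⁻¹ for a diatomic ideal gas.
ΔS = 3.75 × [29.1 × ln(1500/612) − 8.314 × ln(3940/818)] = 48.8 J/K.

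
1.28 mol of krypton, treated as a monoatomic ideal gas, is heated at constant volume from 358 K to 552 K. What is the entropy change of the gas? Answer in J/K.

ΔS = 6.91 J/K

At constant volume, ΔS = nC_V ln(T₂/T₁) with C_V = 3R/2 = 12.47 J mol⁻¹ K⁻¹.
ΔS = 1.28 × 12.47 × ln(552/358) = 6.91 J/K.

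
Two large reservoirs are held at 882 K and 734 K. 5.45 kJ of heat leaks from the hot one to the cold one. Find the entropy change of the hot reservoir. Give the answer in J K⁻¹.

ΔS_hot = -6.18 J/K

The hot reservoir loses heat Q, so ΔS_hot = −Q/T_H = −5450/882 = -6.18 J/K.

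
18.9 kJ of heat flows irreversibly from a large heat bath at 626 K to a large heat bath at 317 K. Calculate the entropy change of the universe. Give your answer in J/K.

ΔS_hot = −Q/T_H = −18900/626 = -30.19 J/K and ΔS_cold = +Q/T_C = 18900/317 = 59.62 J/K.
ΔS_total = -30.19 + 59.62 = 29.4 J/K, positive as the second law requires.

ΔS_total = 29.4 J/K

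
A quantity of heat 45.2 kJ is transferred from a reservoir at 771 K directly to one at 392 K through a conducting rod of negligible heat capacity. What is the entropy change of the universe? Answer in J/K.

ΔS_total = 56.7 J/K

ΔS_hot = −Q/T_H = −45200/771 = -58.63 J/K and ΔS_cold = +Q/T_C = 45200/392 = 115.3 J/K.
ΔS_total = -58.63 + 115.3 = 56.7 J/K, positive as the second law requires.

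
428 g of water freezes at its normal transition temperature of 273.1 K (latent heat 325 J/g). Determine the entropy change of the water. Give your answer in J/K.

ΔS = -509 J/K

Heat released by the substance: Q = −mL = −428 × 325 = −139100 J.
At constant T, ΔS = Q_rev/T = −139100 / 273.1 = -509 J/K.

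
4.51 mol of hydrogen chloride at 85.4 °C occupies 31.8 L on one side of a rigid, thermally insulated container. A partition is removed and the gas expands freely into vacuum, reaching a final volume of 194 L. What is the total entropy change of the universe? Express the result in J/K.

ΔS_universe = 67.8 J/K

No heat is exchanged and no work is done, so the ideal-gas temperature stays constant.
Entropy is a state function; using a reversible isothermal path, ΔS_gas = nR ln(V₂/V₁) = 4.51 × 8.314 × ln(194/31.8) = 67.8 J/K.
The insulated surroundings exchange no heat, so ΔS_surr = 0 and ΔS_universe = ΔS_gas.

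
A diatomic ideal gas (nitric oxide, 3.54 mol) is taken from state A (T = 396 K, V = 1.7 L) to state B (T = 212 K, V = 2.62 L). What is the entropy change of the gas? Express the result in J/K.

ΔS = -33.2 J/K

Entropy is a state function: ΔS = nC_V ln(T₂/T₁) + nR ln(V₂/V₁), with C_V = 5R/2 = 20.79 J mol⁻¹ K⁻¹ for a diatomic ideal gas.
ΔS = 3.54 × [20.79 × ln(212/396) + 8.314 × ln(2.62/1.7)] = -33.2 J/K.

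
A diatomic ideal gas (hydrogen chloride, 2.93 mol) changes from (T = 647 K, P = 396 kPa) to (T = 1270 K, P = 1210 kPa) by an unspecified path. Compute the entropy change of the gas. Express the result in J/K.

ΔS = 30.3 J/K

ΔS = nC_p ln(T₂/T₁) − nR ln(P₂/P₁), with C_p = 7R/2 = 29.1 J mol⁻¹ K⁻¹ for a diatomic ideal gas.
ΔS = 2.93 × [29.1 × ln(1270/647) − 8.314 × ln(1210/396)] = 30.3 J/K.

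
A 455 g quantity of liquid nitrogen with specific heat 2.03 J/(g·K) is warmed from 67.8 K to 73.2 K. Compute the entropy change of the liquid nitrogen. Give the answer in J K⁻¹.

ΔS = 70.8 J/K

ΔS = ∫dQ_rev/T = m c ln(T₂/T₁) = 455 × 2.03 × ln(73.2/67.8) = 70.8 J/K.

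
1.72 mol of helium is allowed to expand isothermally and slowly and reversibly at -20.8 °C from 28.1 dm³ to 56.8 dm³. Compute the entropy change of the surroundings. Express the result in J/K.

For an isothermal ideal gas ΔS_gas = nR ln(V₂/V₁) = 1.72 × 8.314 × ln(56.8/28.1) = 10.1 J/K.
The process is reversible, so ΔS_surr = −ΔS_gas = -10.1 J/K and ΔS_universe = 0.

ΔS_surr = -10.1 J/K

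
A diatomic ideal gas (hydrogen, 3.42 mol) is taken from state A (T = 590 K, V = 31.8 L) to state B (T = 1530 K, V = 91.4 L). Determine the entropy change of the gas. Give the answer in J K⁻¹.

Entropy is a state function: ΔS = nC_V ln(T₂/T₁) + nR ln(V₂/V₁), with C_V = 5R/2 = 20.79 J mol⁻¹ K⁻¹ for a diatomic ideal gas.
ΔS = 3.42 × [20.79 × ln(1530/590) + 8.314 × ln(91.4/31.8)] = 97.8 J/K.

ΔS = 97.8 J/K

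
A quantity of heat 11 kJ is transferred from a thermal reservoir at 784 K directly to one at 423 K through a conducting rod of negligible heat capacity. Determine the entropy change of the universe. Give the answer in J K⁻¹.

ΔS_hot = −Q/T_H = −11000/784 = -14.03 J/K and ΔS_cold = +Q/T_C = 11000/423 = 26 J/K.
ΔS_total = -14.03 + 26 = 12 J/K, positive as the second law requires.

ΔS_total = 12 J/K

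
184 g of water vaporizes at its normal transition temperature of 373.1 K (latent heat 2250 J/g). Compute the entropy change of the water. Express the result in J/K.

Heat absorbed by the substance: Q = mL = 184 × 2250 = 414000 J.
At constant T, ΔS = Q_rev/T = 414000 / 373.1 = 1110 J/K.

ΔS = 1110 J/K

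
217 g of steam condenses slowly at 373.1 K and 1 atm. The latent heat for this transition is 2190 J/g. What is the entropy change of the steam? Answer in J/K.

Heat released by the substance: Q = −mL = −217 × 2190 = −475230 J.
At constant T, ΔS = Q_rev/T = −475230 / 373.1 = -1270 J/K.

ΔS = -1270 J/K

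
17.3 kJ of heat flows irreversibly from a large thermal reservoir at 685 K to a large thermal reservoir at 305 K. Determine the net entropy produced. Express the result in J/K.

ΔS_hot = −Q/T_H = −17300/685 = -25.26 J/K and ΔS_cold = +Q/T_C = 17300/305 = 56.72 J/K.
ΔS_total = -25.26 + 56.72 = 31.5 J/K, positive as the second law requires.

ΔS_total = 31.5 J/K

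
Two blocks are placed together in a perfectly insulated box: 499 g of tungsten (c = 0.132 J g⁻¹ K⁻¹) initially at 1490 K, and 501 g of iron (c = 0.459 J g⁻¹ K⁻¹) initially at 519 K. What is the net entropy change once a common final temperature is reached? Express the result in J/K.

Energy balance: T_f = (m₁c₁T₁ + m₂c₂T₂)/(m₁c₁ + m₂c₂) = 735.2 K.
ΔS₁ = m₁c₁ ln(T_f/T₁) = 65.868 × ln(735.2/1490) = -46.528 J/K.
ΔS₂ = m₂c₂ ln(T_f/T₂) = 229.959 × ln(735.2/519) = 80.081 J/K.
ΔS_total = -46.528 + 80.081 = 33.6 J/K.

ΔS_total = 33.6 J/K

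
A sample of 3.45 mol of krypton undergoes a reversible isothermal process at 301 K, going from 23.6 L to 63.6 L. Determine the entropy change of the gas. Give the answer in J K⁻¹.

For an isothermal ideal gas ΔS_gas = nR ln(V₂/V₁) = 3.45 × 8.314 × ln(63.6/23.6) = 28.4 J/K.

ΔS_gas = 28.4 J/K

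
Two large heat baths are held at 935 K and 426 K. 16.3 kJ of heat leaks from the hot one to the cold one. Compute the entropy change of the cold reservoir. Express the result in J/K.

ΔS_cold = 38.3 J/K

The cold reservoir gains heat Q, so ΔS_cold = +Q/T_C = 16300/426 = 38.3 J/K.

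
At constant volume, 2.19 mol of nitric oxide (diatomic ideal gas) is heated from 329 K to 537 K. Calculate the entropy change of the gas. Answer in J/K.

ΔS = 22.3 J/K

At constant volume, ΔS = nC_V ln(T₂/T₁) with C_V = 5R/2 = 20.79 J mol⁻¹ K⁻¹.
ΔS = 2.19 × 20.79 × ln(537/329) = 22.3 J/K.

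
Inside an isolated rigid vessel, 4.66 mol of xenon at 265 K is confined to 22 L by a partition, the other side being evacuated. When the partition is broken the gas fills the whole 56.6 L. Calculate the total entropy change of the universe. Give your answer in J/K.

For an ideal gas in free expansion Q = 0 and W = 0, so T is unchanged.
Entropy is a state function; using a reversible isothermal path, ΔS_gas = nR ln(V₂/V₁) = 4.66 × 8.314 × ln(56.6/22) = 36.6 J/K.
The insulated surroundings exchange no heat, so ΔS_surr = 0 and ΔS_universe = ΔS_gas.

ΔS_universe = 36.6 J/K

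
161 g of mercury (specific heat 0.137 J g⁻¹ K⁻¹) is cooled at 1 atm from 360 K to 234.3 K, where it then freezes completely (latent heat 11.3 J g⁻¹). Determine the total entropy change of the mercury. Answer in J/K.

ΔS = -17.2 J/K

Cooling step: ΔS₁ = m c ln(T_tr/T_i) = 161 × 0.137 × ln(234.3/360) = -9.474 J/K.
Phase change: ΔS₂ = −mL/T_tr = −161 × 11.3 / 234.3 = -7.765 J/K.
ΔS_total = (-9.474) + (-7.765) = -17.2 J/K.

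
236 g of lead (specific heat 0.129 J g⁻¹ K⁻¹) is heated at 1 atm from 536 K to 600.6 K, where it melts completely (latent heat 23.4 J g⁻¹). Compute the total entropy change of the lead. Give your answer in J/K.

ΔS = 12.7 J/K

Warming step: ΔS₁ = m c ln(T_tr/T_i) = 236 × 0.129 × ln(600.6/536) = 3.464 J/K.
Phase change: ΔS₂ = +mL/T_tr = 236 × 23.4 / 600.6 = 9.195 J/K.
ΔS_total = (3.464) + (9.195) = 12.7 J/K.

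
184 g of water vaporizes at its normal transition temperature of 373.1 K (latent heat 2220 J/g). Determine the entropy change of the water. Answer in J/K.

Heat absorbed by the substance: Q = mL = 184 × 2220 = 408480 J.
At constant T, ΔS = Q_rev/T = 408480 / 373.1 = 1090 J/K.

ΔS = 1090 J/K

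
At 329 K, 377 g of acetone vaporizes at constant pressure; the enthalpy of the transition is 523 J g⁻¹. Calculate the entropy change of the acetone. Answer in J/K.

Heat absorbed by the substance: Q = mL = 377 × 523 = 197171 J.
At constant T, ΔS = Q_rev/T = 197171 / 329 = 599 J/K.

ΔS = 599 J/K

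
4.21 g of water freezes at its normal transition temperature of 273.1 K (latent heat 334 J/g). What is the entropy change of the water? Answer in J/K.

Heat released by the substance: Q = −mL = −4.21 × 334 = −1406.14 J.
At constant T, ΔS = Q_rev/T = −1406.14 / 273.1 = -5.15 J/K.

ΔS = -5.15 J/K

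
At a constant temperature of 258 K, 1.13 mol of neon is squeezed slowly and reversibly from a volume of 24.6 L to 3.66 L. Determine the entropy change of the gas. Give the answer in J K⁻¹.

ΔS_gas = -17.9 J/K

For an isothermal ideal gas ΔS_gas = nR ln(V₂/V₁) = 1.13 × 8.314 × ln(3.66/24.6) = -17.9 J/K.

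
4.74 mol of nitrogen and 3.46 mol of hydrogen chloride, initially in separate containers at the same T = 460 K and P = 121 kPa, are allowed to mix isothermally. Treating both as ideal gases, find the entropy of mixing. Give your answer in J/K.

ΔS_mix = 46.4 J/K

Mole fractions: x_A = 4.74/8.2 = 0.578, x_B = 0.422.
ΔS_mix = −R(n_A ln x_A + n_B ln x_B) = −8.314 × (4.74 ln 0.578 + 3.46 ln 0.422) = 46.4 J/K.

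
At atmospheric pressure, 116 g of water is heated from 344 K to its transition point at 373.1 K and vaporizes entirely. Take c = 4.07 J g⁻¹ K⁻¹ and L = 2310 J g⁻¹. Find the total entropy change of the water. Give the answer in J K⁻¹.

Warming step: ΔS₁ = m c ln(T_tr/T_i) = 116 × 4.07 × ln(373.1/344) = 38.34 J/K.
Phase change: ΔS₂ = +mL/T_tr = 116 × 2310 / 373.1 = 718.2 J/K.
ΔS_total = (38.34) + (718.2) = 757 J/K.

ΔS = 757 J/K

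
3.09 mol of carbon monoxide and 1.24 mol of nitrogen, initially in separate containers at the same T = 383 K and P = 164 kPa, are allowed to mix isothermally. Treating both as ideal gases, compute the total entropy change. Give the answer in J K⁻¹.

ΔS_mix = 21.6 J/K

Mole fractions: x_A = 3.09/4.33 = 0.714, x_B = 0.286.
ΔS_mix = −R(n_A ln x_A + n_B ln x_B) = −8.314 × (3.09 ln 0.714 + 1.24 ln 0.286) = 21.6 J/K.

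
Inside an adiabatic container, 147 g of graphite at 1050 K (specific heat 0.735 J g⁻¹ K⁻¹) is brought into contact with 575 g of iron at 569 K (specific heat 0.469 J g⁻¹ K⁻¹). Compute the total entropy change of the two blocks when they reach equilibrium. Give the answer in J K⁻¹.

Energy balance: T_f = (m₁c₁T₁ + m₂c₂T₂)/(m₁c₁ + m₂c₂) = 706.59 K.
ΔS₁ = m₁c₁ ln(T_f/T₁) = 108.045 × ln(706.59/1050) = -42.8 J/K.
ΔS₂ = m₂c₂ ln(T_f/T₂) = 269.675 × ln(706.59/569) = 58.4 J/K.
ΔS_total = -42.8 + 58.4 = 15.6 J/K.

ΔS_total = 15.6 J/K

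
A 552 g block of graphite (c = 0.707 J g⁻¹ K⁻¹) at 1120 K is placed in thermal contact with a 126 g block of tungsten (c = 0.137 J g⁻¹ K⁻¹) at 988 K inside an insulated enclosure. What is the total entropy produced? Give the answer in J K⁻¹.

ΔS_total = 0.125 J/K

Energy balance: T_f = (m₁c₁T₁ + m₂c₂T₂)/(m₁c₁ + m₂c₂) = 1114.4 K.
ΔS₁ = m₁c₁ ln(T_f/T₁) = 390.264 × ln(1114.4/1120) = -1.953 J/K.
ΔS₂ = m₂c₂ ln(T_f/T₂) = 17.262 × ln(1114.4/988) = 2.078 J/K.
ΔS_total = -1.953 + 2.078 = 0.125 J/K.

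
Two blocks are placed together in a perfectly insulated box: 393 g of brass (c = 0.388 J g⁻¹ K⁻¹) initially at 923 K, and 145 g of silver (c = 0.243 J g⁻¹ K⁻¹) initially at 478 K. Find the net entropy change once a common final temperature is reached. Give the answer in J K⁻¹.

Energy balance: T_f = (m₁c₁T₁ + m₂c₂T₂)/(m₁c₁ + m₂c₂) = 839.47 K.
ΔS₁ = m₁c₁ ln(T_f/T₁) = 152.484 × ln(839.47/923) = -14.46 J/K.
ΔS₂ = m₂c₂ ln(T_f/T₂) = 35.235 × ln(839.47/478) = 19.84 J/K.
ΔS_total = -14.46 + 19.84 = 5.38 J/K.

ΔS_total = 5.38 J/K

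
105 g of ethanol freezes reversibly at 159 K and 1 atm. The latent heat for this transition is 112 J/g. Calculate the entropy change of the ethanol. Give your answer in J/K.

Heat released by the substance: Q = −mL = −105 × 112 = −11760 J.
At constant T, ΔS = Q_rev/T = −11760 / 159 = -74 J/K.

ΔS = -74 J/K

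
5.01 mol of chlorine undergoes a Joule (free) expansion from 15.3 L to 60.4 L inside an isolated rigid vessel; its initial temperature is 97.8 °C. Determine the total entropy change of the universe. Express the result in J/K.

For an ideal gas in free expansion Q = 0 and W = 0, so T is unchanged.
Entropy is a state function; using a reversible isothermal path, ΔS_gas = nR ln(V₂/V₁) = 5.01 × 8.314 × ln(60.4/15.3) = 57.2 J/K.
The insulated surroundings exchange no heat, so ΔS_surr = 0 and ΔS_universe = ΔS_gas.

ΔS_universe = 57.2 J/K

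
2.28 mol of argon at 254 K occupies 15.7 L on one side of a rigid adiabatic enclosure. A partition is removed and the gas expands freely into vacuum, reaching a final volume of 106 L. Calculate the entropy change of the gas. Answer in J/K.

No heat is exchanged and no work is done, so the ideal-gas temperature stays constant.
Entropy is a state function; using a reversible isothermal path, ΔS_gas = nR ln(V₂/V₁) = 2.28 × 8.314 × ln(106/15.7) = 36.2 J/K.

ΔS_gas = 36.2 J/K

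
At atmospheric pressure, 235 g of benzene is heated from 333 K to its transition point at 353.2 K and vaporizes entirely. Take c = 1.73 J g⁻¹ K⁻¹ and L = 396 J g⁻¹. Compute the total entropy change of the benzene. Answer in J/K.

Warming step: ΔS₁ = m c ln(T_tr/T_i) = 235 × 1.73 × ln(353.2/333) = 23.94 J/K.
Phase change: ΔS₂ = +mL/T_tr = 235 × 396 / 353.2 = 263.5 J/K.
ΔS_total = (23.94) + (263.5) = 287 J/K.

ΔS = 287 J/K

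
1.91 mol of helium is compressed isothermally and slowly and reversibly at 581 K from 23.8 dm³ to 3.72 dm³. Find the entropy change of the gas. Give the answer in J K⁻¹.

ΔS_gas = -29.5 J/K

For an isothermal ideal gas ΔS_gas = nR ln(V₂/V₁) = 1.91 × 8.314 × ln(3.72/23.8) = -29.5 J/K.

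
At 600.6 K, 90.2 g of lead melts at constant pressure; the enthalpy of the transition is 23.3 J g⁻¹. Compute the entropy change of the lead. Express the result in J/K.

Heat absorbed by the substance: Q = mL = 90.2 × 23.3 = 2101.66 J.
At constant T, ΔS = Q_rev/T = 2101.66 / 600.6 = 3.5 J/K.

ΔS = 3.5 J/K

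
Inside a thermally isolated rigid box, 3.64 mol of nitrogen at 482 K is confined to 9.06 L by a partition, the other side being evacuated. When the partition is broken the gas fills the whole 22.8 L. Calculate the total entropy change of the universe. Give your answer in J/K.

ΔS_universe = 27.9 J/K

No heat is exchanged and no work is done, so the ideal-gas temperature stays constant.
Entropy is a state function; using a reversible isothermal path, ΔS_gas = nR ln(V₂/V₁) = 3.64 × 8.314 × ln(22.8/9.06) = 27.9 J/K.
The insulated surroundings exchange no heat, so ΔS_surr = 0 and ΔS_universe = ΔS_gas.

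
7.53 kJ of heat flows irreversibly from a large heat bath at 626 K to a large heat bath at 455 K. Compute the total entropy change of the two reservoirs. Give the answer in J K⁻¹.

ΔS_total = 4.52 J/K

ΔS_hot = −Q/T_H = −7530/626 = -12.03 J/K and ΔS_cold = +Q/T_C = 7530/455 = 16.55 J/K.
ΔS_total = -12.03 + 16.55 = 4.52 J/K, positive as the second law requires.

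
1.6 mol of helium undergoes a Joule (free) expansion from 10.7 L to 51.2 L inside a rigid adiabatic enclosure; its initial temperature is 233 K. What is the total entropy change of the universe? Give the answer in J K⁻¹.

No heat is exchanged and no work is done, so the ideal-gas temperature stays constant.
Entropy is a state function; using a reversible isothermal path, ΔS_gas = nR ln(V₂/V₁) = 1.6 × 8.314 × ln(51.2/10.7) = 20.8 J/K.
The insulated surroundings exchange no heat, so ΔS_surr = 0 and ΔS_universe = ΔS_gas.

ΔS_universe = 20.8 J/K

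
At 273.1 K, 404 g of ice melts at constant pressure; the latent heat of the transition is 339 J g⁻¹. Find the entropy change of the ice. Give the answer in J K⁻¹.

ΔS = 501 J/K

Heat absorbed by the substance: Q = mL = 404 × 339 = 136956 J.
At constant T, ΔS = Q_rev/T = 136956 / 273.1 = 501 J/K.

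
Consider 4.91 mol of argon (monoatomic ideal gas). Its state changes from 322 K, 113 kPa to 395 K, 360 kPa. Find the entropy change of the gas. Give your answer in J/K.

ΔS = nC_p ln(T₂/T₁) − nR ln(P₂/P₁), with C_p = 5R/2 = 20.79 J mol⁻¹ K⁻¹ for a monoatomic ideal gas.
ΔS = 4.91 × [20.79 × ln(395/322) − 8.314 × ln(360/113)] = -26.4 J/K.

ΔS = -26.4 J/K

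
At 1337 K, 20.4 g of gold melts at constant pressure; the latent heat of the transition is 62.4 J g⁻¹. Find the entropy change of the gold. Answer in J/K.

ΔS = 0.952 J/K

Heat absorbed by the substance: Q = mL = 20.4 × 62.4 = 1272.96 J.
At constant T, ΔS = Q_rev/T = 1272.96 / 1337 = 0.952 J/K.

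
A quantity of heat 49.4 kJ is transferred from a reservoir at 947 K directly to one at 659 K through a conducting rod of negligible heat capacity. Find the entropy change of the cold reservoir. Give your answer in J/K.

The cold reservoir gains heat Q, so ΔS_cold = +Q/T_C = 49400/659 = 75 J/K.

ΔS_cold = 75 J/K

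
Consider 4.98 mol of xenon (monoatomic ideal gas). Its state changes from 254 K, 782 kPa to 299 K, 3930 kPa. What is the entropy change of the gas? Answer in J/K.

ΔS = -50 J/K

ΔS = nC_p ln(T₂/T₁) − nR ln(P₂/P₁), with C_p = 5R/2 = 20.79 J mol⁻¹ K⁻¹ for a monoatomic ideal gas.
ΔS = 4.98 × [20.79 × ln(299/254) − 8.314 × ln(3930/782)] = -50 J/K.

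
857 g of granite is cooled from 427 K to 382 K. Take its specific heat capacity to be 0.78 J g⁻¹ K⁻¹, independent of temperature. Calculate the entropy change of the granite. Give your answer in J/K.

ΔS = -74.4 J/K

ΔS = ∫dQ_rev/T = m c ln(T₂/T₁) = 857 × 0.78 × ln(382/427) = -74.4 J/K.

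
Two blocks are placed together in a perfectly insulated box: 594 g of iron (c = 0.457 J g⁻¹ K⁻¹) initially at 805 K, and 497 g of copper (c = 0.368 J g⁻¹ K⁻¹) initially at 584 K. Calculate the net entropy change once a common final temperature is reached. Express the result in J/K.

ΔS_total = 5.49 J/K

Energy balance: T_f = (m₁c₁T₁ + m₂c₂T₂)/(m₁c₁ + m₂c₂) = 716.04 K.
ΔS₁ = m₁c₁ ln(T_f/T₁) = 271.458 × ln(716.04/805) = -31.79 J/K.
ΔS₂ = m₂c₂ ln(T_f/T₂) = 182.896 × ln(716.04/584) = 37.28 J/K.
ΔS_total = -31.79 + 37.28 = 5.49 J/K.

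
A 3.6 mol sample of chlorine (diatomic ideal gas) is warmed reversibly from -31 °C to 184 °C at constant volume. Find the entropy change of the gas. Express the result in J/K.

In kelvin: T₁ = 242.15 K, T₂ = 457.15 K. At constant volume, ΔS = nC_V ln(T₂/T₁) with C_V = 5R/2 = 20.79 J mol⁻¹ K⁻¹.
ΔS = 3.6 × 20.79 × ln(457.15/242.15) = 47.5 J/K.

ΔS = 47.5 J/K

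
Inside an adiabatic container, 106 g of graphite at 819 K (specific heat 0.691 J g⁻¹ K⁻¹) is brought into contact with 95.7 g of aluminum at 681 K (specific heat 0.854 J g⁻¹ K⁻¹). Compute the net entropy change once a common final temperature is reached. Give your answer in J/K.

ΔS_total = 0.659 J/K

Energy balance: T_f = (m₁c₁T₁ + m₂c₂T₂)/(m₁c₁ + m₂c₂) = 746.22 K.
ΔS₁ = m₁c₁ ln(T_f/T₁) = 73.246 × ln(746.22/819) = -6.816 J/K.
ΔS₂ = m₂c₂ ln(T_f/T₂) = 81.7278 × ln(746.22/681) = 7.475 J/K.
ΔS_total = -6.816 + 7.475 = 0.659 J/K.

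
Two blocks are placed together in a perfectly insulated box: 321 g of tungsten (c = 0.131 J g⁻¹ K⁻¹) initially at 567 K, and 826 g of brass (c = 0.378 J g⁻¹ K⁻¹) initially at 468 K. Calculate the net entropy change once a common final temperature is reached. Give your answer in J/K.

ΔS_total = 0.716 J/K

Energy balance: T_f = (m₁c₁T₁ + m₂c₂T₂)/(m₁c₁ + m₂c₂) = 479.75 K.
ΔS₁ = m₁c₁ ln(T_f/T₁) = 42.051 × ln(479.75/567) = -7.0264 J/K.
ΔS₂ = m₂c₂ ln(T_f/T₂) = 312.228 × ln(479.75/468) = 7.7428 J/K.
ΔS_total = -7.0264 + 7.7428 = 0.716 J/K.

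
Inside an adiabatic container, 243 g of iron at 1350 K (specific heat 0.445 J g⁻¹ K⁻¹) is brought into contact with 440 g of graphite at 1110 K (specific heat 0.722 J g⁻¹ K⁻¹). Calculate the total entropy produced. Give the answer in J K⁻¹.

ΔS_total = 1.59 J/K

Energy balance: T_f = (m₁c₁T₁ + m₂c₂T₂)/(m₁c₁ + m₂c₂) = 1170.9 K.
ΔS₁ = m₁c₁ ln(T_f/T₁) = 108.135 × ln(1170.9/1350) = -15.39 J/K.
ΔS₂ = m₂c₂ ln(T_f/T₂) = 317.68 × ln(1170.9/1110) = 16.98 J/K.
ΔS_total = -15.39 + 16.98 = 1.59 J/K.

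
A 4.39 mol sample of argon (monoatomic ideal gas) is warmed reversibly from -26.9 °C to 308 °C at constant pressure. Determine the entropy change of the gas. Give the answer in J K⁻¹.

In kelvin: T₁ = 246.25 K, T₂ = 581.15 K. At constant pressure, ΔS = nC_p ln(T₂/T₁) with C_p = 5R/2 = 20.79 J mol⁻¹ K⁻¹.
ΔS = 4.39 × 20.79 × ln(581.15/246.25) = 78.3 J/K.

ΔS = 78.3 J/K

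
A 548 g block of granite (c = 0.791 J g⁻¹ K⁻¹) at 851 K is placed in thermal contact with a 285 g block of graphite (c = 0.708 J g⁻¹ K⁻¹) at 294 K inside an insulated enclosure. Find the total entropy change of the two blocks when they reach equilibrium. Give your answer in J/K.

Energy balance: T_f = (m₁c₁T₁ + m₂c₂T₂)/(m₁c₁ + m₂c₂) = 674.07 K.
ΔS₁ = m₁c₁ ln(T_f/T₁) = 433.468 × ln(674.07/851) = -101 J/K.
ΔS₂ = m₂c₂ ln(T_f/T₂) = 201.78 × ln(674.07/294) = 167.4 J/K.
ΔS_total = -101 + 167.4 = 66.4 J/K.

ΔS_total = 66.4 J/K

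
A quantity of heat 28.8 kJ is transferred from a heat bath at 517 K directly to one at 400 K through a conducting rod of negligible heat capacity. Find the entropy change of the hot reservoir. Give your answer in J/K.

The hot reservoir loses heat Q, so ΔS_hot = −Q/T_H = −28800/517 = -55.7 J/K.

ΔS_hot = -55.7 J/K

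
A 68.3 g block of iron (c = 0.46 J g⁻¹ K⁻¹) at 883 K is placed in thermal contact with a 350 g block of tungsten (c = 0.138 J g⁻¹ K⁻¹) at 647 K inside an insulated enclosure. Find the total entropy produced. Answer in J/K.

ΔS_total = 0.937 J/K

Energy balance: T_f = (m₁c₁T₁ + m₂c₂T₂)/(m₁c₁ + m₂c₂) = 740.01 K.
ΔS₁ = m₁c₁ ln(T_f/T₁) = 31.418 × ln(740.01/883) = -5.5503 J/K.
ΔS₂ = m₂c₂ ln(T_f/T₂) = 48.3 × ln(740.01/647) = 6.4876 J/K.
ΔS_total = -5.5503 + 6.4876 = 0.937 J/K.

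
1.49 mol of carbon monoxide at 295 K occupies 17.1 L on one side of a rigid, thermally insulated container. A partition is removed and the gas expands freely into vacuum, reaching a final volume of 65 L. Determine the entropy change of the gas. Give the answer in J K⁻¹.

No heat is exchanged and no work is done, so the ideal-gas temperature stays constant.
Entropy is a state function; using a reversible isothermal path, ΔS_gas = nR ln(V₂/V₁) = 1.49 × 8.314 × ln(65/17.1) = 16.5 J/K.

ΔS_gas = 16.5 J/K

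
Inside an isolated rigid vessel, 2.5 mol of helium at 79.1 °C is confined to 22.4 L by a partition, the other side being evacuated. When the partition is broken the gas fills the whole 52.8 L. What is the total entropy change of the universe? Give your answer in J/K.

No heat is exchanged and no work is done, so the ideal-gas temperature stays constant.
Entropy is a state function; using a reversible isothermal path, ΔS_gas = nR ln(V₂/V₁) = 2.5 × 8.314 × ln(52.8/22.4) = 17.8 J/K.
The insulated surroundings exchange no heat, so ΔS_surr = 0 and ΔS_universe = ΔS_gas.

ΔS_universe = 17.8 J/K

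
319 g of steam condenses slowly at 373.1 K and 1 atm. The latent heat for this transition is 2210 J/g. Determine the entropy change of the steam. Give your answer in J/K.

Heat released by the substance: Q = −mL = −319 × 2210 = −704990 J.
At constant T, ΔS = Q_rev/T = −704990 / 373.1 = -1890 J/K.

ΔS = -1890 J/K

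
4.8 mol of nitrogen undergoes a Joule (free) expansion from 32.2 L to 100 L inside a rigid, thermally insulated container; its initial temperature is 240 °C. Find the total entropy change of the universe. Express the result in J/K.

No heat is exchanged and no work is done, so the ideal-gas temperature stays constant.
Entropy is a state function; using a reversible isothermal path, ΔS_gas = nR ln(V₂/V₁) = 4.8 × 8.314 × ln(100/32.2) = 45.2 J/K.
The insulated surroundings exchange no heat, so ΔS_surr = 0 and ΔS_universe = ΔS_gas.

ΔS_universe = 45.2 J/K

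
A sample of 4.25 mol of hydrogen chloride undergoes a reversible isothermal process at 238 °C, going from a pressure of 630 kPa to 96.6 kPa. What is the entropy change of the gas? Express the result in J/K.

For an isothermal ideal gas ΔS_gas = nR ln(P₁/P₂) = 4.25 × 8.314 × ln(630/96.6) = 66.3 J/K.

ΔS_gas = 66.3 J/K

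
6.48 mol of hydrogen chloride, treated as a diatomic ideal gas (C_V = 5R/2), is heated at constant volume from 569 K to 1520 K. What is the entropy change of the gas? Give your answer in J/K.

At constant volume, ΔS = nC_V ln(T₂/T₁) with C_V = 5R/2 = 20.79 J mol⁻¹ K⁻¹.
ΔS = 6.48 × 20.79 × ln(1520/569) = 132 J/K.

ΔS = 132 J/K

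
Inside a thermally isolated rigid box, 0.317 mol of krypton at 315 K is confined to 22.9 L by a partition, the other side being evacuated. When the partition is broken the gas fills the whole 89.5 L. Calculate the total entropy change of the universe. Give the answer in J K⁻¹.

For an ideal gas in free expansion Q = 0 and W = 0, so T is unchanged.
Entropy is a state function; using a reversible isothermal path, ΔS_gas = nR ln(V₂/V₁) = 0.317 × 8.314 × ln(89.5/22.9) = 3.59 J/K.
The insulated surroundings exchange no heat, so ΔS_surr = 0 and ΔS_universe = ΔS_gas.

ΔS_universe = 3.59 J/K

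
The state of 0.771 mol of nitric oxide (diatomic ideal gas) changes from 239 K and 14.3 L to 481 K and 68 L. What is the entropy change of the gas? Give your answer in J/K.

Entropy is a state function: ΔS = nC_V ln(T₂/T₁) + nR ln(V₂/V₁), with C_V = 5R/2 = 20.79 J mol⁻¹ K⁻¹ for a diatomic ideal gas.
ΔS = 0.771 × [20.79 × ln(481/239) + 8.314 × ln(68/14.3)] = 21.2 J/K.

ΔS = 21.2 J/K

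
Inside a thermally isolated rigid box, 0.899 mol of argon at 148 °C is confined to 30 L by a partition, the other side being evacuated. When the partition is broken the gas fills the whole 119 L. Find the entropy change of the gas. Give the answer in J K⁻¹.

ΔS_gas = 10.3 J/K

For an ideal gas in free expansion Q = 0 and W = 0, so T is unchanged.
Entropy is a state function; using a reversible isothermal path, ΔS_gas = nR ln(V₂/V₁) = 0.899 × 8.314 × ln(119/30) = 10.3 J/K.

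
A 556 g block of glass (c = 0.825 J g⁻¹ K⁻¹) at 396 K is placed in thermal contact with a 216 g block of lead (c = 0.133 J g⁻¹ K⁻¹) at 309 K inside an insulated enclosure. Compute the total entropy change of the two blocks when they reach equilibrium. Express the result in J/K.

Energy balance: T_f = (m₁c₁T₁ + m₂c₂T₂)/(m₁c₁ + m₂c₂) = 390.87 K.
ΔS₁ = m₁c₁ ln(T_f/T₁) = 458.7 × ln(390.87/396) = -5.978 J/K.
ΔS₂ = m₂c₂ ln(T_f/T₂) = 28.728 × ln(390.87/309) = 6.752 J/K.
ΔS_total = -5.978 + 6.752 = 0.774 J/K.

ΔS_total = 0.774 J/K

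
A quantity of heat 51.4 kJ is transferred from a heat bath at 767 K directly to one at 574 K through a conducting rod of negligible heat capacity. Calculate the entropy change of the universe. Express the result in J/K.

ΔS_total = 22.5 J/K

ΔS_hot = −Q/T_H = −51400/767 = -67.01 J/K and ΔS_cold = +Q/T_C = 51400/574 = 89.55 J/K.
ΔS_total = -67.01 + 89.55 = 22.5 J/K, positive as the second law requires.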